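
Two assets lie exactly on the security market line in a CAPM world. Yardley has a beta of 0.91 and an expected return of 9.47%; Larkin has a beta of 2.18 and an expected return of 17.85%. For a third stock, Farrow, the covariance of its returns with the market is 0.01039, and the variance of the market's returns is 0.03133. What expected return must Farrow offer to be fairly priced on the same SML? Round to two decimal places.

5.65%

MRP = (17.85% − 9.47%) / (2.18 − 0.91) = 6.5984%
R_f = 9.47% − 0.91 × 6.5984% = 3.4655%
β_Farrow = Cov / Var(R_m) = 0.01039 / 0.03133 = 0.3316
E(R_Farrow) = R_f + β × MRP = 3.4655% + 0.3316 × 6.5984% = 5.65%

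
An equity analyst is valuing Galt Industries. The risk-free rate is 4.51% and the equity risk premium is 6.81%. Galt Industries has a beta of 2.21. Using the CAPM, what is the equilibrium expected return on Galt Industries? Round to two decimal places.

19.56%

E(R) = R_f + β × MRP = 4.51% + 2.21 × 6.81% = 19.56%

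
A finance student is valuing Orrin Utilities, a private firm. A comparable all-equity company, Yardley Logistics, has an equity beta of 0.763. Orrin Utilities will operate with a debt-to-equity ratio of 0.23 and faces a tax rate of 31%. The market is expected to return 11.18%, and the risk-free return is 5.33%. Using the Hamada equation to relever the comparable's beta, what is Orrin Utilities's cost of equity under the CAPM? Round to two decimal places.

β_L = β_U × [1 + (1 − t)(D/E)] = 0.763 × [1 + (1 − 0.31) × 0.23]
    = 0.763 × [1 + 0.69 × 0.23] = 0.763 × 1.1587 = 0.8841
MRP = 11.18% − 5.33% = 5.85%
E(R) = R_f + β_L × MRP = 5.33% + 0.8841 × 5.85% = 10.50%

10.50%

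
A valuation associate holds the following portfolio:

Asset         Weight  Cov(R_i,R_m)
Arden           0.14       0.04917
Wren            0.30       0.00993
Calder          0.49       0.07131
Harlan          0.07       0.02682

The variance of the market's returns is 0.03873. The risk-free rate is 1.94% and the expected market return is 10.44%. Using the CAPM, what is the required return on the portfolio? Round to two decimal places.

β_Arden = 0.04917 / 0.03873 = 1.2696
β_Wren = 0.00993 / 0.03873 = 0.2564
β_Calder = 0.07131 / 0.03873 = 1.8412
β_Harlan = 0.02682 / 0.03873 = 0.6925
β_P = Σ w_i β_i = 0.14×1.2696 + 0.30×0.2564 + 0.49×1.8412 + 0.07×0.6925 = 1.2053
MRP = 10.44% − 1.94% = 8.50%
E(R_P) = R_f + β_P × MRP = 1.94% + 1.2053 × 8.50% = 12.19%

12.19%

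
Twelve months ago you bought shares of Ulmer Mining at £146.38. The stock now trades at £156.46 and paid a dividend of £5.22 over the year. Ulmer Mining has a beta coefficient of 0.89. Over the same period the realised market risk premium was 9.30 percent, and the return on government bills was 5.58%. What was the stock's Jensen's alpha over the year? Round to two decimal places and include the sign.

-3.40%

Realised HPR = (P1 + D1 − P0) / P0 = (156.46 + 5.22 − 146.38) / 146.38 = 15.30 / 146.38 = 10.4522%
CAPM required = R_f + β·MRP = 5.58% + 0.89 × 9.30% = 13.8570%
α = realised − required = 10.4522% − 13.8570% = -3.40%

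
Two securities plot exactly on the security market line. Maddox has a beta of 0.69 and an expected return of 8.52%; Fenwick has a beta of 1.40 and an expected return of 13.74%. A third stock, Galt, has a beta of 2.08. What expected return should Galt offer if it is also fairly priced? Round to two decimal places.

MRP (SML slope) = (13.74% − 8.52%) / (1.40 − 0.69) = 5.22% / 0.71 = 7.3521%
R_f (intercept) = 8.52% − 0.69 × 7.3521% = 3.4471%
E(R_Galt) = R_f + β × MRP = 3.4471% + 2.08 × 7.3521% = 18.74%

18.74%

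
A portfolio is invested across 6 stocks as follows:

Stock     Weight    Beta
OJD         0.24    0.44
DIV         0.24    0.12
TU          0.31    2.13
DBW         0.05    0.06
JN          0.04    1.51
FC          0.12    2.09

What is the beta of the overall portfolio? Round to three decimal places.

β_P = Σ w_i β_i = 0.24×0.44 + 0.24×0.12 + 0.31×2.13 + 0.05×0.06 + 0.04×1.51 + 0.12×2.09 = 1.1089

1.109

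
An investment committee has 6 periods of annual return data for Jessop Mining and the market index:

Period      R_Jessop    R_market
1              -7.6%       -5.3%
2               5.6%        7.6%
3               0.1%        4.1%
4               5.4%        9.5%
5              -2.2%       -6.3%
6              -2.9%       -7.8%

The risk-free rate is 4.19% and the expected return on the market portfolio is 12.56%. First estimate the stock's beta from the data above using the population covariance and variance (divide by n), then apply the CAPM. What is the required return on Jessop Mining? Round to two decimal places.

Mean R_i = (-7.6 + 5.6 + 0.1 + 5.4 − 2.2 − 2.9) / 6 = -0.2667%
Mean R_m = (-5.3 + 7.6 + 4.1 + 9.5 − 6.3 − 7.8) / 6 = 0.3000%
Σ(R_i − R̄_i)(R_m − R̄_m) = 171.5100  ⇒  Cov = 171.5100 / 6 = 28.5850
Σ(R_m − R̄_m)² = 292.9000  ⇒  Var(R_m) = 292.9000 / 6 = 48.8167
β = Cov / Var(R_m) = 28.5850 / 48.8167 = 0.5856
MRP = 12.56% − 4.19% = 8.37%
E(R) = R_f + β × MRP = 4.19% + 0.5856 × 8.37% = 9.09%

9.09%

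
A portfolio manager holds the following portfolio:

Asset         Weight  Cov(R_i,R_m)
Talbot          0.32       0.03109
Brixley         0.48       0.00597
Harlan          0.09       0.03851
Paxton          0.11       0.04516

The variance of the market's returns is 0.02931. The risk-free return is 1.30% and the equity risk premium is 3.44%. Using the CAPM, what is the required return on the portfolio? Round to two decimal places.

3.79%

β_Talbot = 0.03109 / 0.02931 = 1.0607
β_Brixley = 0.00597 / 0.02931 = 0.2037
β_Harlan = 0.03851 / 0.02931 = 1.3139
β_Paxton = 0.04516 / 0.02931 = 1.5408
β_P = Σ w_i β_i = 0.32×1.0607 + 0.48×0.2037 + 0.09×1.3139 + 0.11×1.5408 = 0.7249
E(R_P) = R_f + β_P × MRP = 1.30% + 0.7249 × 3.44% = 3.79%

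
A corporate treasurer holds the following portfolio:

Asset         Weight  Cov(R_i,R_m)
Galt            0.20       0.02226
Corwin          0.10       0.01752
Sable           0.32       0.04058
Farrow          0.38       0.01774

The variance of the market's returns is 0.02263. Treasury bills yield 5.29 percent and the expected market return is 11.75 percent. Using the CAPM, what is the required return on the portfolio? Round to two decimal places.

12.69%

β_Galt = 0.02226 / 0.02263 = 0.9837
β_Corwin = 0.01752 / 0.02263 = 0.7742
β_Sable = 0.04058 / 0.02263 = 1.7932
β_Farrow = 0.01774 / 0.02263 = 0.7839
β_P = Σ w_i β_i = 0.20×0.9837 + 0.10×0.7742 + 0.32×1.7932 + 0.38×0.7839 = 1.1459
MRP = 11.75% − 5.29% = 6.46%
E(R_P) = R_f + β_P × MRP = 5.29% + 1.1459 × 6.46% = 12.69%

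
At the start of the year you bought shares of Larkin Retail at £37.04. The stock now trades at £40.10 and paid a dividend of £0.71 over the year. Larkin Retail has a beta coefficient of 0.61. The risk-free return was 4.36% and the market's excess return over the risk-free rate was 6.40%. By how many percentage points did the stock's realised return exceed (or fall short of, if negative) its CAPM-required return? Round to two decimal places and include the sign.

+1.91%

Realised HPR = (P1 + D1 − P0) / P0 = (40.10 + 0.71 − 37.04) / 37.04 = 3.77 / 37.04 = 10.1782%
CAPM required = R_f + β·MRP = 4.36% + 0.61 × 6.40% = 8.2640%
α = realised − required = 10.1782% − 8.2640% = +1.91%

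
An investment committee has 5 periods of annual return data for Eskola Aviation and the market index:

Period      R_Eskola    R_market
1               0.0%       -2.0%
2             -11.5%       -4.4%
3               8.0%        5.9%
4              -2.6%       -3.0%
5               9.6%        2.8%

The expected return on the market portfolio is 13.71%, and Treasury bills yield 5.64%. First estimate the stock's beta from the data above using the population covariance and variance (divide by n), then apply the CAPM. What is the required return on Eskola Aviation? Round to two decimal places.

19.96%

Mean R_i = (0.0 − 11.5 + 8.0 − 2.6 + 9.6) / 5 = 0.7000%
Mean R_m = (-2.0 − 4.4 + 5.9 − 3.0 + 2.8) / 5 = -0.1400%
Σ(R_i − R̄_i)(R_m − R̄_m) = 132.9700  ⇒  Cov = 132.9700 / 5 = 26.5940
Σ(R_m − R̄_m)² = 74.9120  ⇒  Var(R_m) = 74.9120 / 5 = 14.9824
β = Cov / Var(R_m) = 26.5940 / 14.9824 = 1.7750
MRP = 13.71% − 5.64% = 8.07%
E(R) = R_f + β × MRP = 5.64% + 1.7750 × 8.07% = 19.96%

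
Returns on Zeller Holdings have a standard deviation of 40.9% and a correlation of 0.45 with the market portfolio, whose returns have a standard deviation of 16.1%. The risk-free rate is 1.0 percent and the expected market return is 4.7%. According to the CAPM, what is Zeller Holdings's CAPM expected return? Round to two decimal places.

β = ρ × σ_i / σ_m = 0.45 × 40.9% / 16.1% = 1.1432
MRP = 4.7% − 1.0% = 3.70%
E(R) = 1.0% + 1.1432 × 3.7% = 5.23%

5.23%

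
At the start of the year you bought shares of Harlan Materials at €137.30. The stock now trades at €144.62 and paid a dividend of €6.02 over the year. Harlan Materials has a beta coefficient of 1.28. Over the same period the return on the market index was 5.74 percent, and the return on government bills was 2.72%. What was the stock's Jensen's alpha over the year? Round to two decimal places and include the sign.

+3.13%

Realised HPR = (P1 + D1 − P0) / P0 = (144.62 + 6.02 − 137.30) / 137.30 = 13.34 / 137.30 = 9.7160%
MRP = 5.74% − 2.72% = 3.02%
CAPM required = R_f + β·MRP = 2.72% + 1.28 × 3.02% = 6.5856%
α = realised − required = 9.7160% − 6.5856% = +3.13%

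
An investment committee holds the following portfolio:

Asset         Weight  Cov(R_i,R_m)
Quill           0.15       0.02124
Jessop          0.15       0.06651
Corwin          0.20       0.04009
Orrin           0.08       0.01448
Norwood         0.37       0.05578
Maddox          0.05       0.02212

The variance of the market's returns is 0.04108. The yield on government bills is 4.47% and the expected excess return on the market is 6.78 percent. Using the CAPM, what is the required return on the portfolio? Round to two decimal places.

β_Quill = 0.02124 / 0.04108 = 0.5170
β_Jessop = 0.06651 / 0.04108 = 1.6190
β_Corwin = 0.04009 / 0.04108 = 0.9759
β_Orrin = 0.01448 / 0.04108 = 0.3525
β_Norwood = 0.05578 / 0.04108 = 1.3578
β_Maddox = 0.02212 / 0.04108 = 0.5385
β_P = Σ w_i β_i = 0.15×0.5170 + 0.15×1.6190 + 0.20×0.9759 + 0.08×0.3525 + 0.37×1.3578 + 0.05×0.5385 = 1.0731
E(R_P) = R_f + β_P × MRP = 4.47% + 1.0731 × 6.78% = 11.75%

11.75%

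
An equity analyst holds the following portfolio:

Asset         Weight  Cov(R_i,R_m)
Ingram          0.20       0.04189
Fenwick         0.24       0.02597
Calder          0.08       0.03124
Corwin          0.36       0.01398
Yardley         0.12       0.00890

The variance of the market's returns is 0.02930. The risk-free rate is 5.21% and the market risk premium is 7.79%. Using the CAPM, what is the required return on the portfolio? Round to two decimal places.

11.38%

β_Ingram = 0.04189 / 0.02930 = 1.4297
β_Fenwick = 0.02597 / 0.02930 = 0.8863
β_Calder = 0.03124 / 0.02930 = 1.0662
β_Corwin = 0.01398 / 0.02930 = 0.4771
β_Yardley = 0.00890 / 0.02930 = 0.3038
β_P = Σ w_i β_i = 0.20×1.4297 + 0.24×0.8863 + 0.08×1.0662 + 0.36×0.4771 + 0.12×0.3038 = 0.7922
E(R_P) = R_f + β_P × MRP = 5.21% + 0.7922 × 7.79% = 11.38%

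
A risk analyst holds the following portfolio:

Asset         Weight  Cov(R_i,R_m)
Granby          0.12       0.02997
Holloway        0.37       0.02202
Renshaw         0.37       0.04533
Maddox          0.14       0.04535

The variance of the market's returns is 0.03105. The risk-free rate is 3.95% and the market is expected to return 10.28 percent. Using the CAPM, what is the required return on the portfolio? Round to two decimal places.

β_Granby = 0.02997 / 0.03105 = 0.9652
β_Holloway = 0.02202 / 0.03105 = 0.7092
β_Renshaw = 0.04533 / 0.03105 = 1.4599
β_Maddox = 0.04535 / 0.03105 = 1.4605
β_P = Σ w_i β_i = 0.12×0.9652 + 0.37×0.7092 + 0.37×1.4599 + 0.14×1.4605 = 1.1229
MRP = 10.28% − 3.95% = 6.33%
E(R_P) = R_f + β_P × MRP = 3.95% + 1.1229 × 6.33% = 11.06%

11.06%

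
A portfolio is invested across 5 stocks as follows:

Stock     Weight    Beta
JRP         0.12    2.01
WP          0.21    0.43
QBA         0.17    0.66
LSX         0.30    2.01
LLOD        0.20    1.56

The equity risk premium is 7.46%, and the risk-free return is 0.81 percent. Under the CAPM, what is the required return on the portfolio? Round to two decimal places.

β_P = Σ w_i β_i = 0.12×2.01 + 0.21×0.43 + 0.17×0.66 + 0.30×2.01 + 0.20×1.56 = 1.3587
E(R_P) = R_f + β_P × MRP = 0.81% + 1.3587 × 7.46% = 10.95%

10.95%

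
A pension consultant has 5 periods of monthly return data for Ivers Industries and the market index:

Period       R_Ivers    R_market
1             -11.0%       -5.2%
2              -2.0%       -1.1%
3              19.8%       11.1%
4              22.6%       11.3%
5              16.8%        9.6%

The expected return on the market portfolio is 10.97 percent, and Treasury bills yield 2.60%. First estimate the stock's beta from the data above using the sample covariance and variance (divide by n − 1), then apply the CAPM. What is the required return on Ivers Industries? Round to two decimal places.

Mean R_i = (-11.0 − 2.0 + 19.8 + 22.6 + 16.8) / 5 = 9.2400%
Mean R_m = (-5.2 − 1.1 + 11.1 + 11.3 + 9.6) / 5 = 5.1400%
Σ(R_i − R̄_i)(R_m − R̄_m) = 458.3720  ⇒  Cov = 458.3720 / 4 = 114.5930
Σ(R_m − R̄_m)² = 239.2120  ⇒  Var(R_m) = 239.2120 / 4 = 59.8030
β = Cov / Var(R_m) = 114.5930 / 59.8030 = 1.9162
MRP = 10.97% − 2.60% = 8.37%
E(R) = R_f + β × MRP = 2.60% + 1.9162 × 8.37% = 18.64%

18.64%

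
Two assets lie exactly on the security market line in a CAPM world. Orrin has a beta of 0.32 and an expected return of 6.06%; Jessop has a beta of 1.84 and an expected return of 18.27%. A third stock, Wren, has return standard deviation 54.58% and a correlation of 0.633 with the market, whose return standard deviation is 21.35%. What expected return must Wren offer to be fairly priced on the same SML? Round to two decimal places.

16.49%

MRP = (18.27% − 6.06%) / (1.84 − 0.32) = 8.0329%
R_f = 6.06% − 0.32 × 8.0329% = 3.4895%
β_Wren = ρ·σ_i/σ_m = 0.633 × 54.58 / 21.35 = 1.6182
E(R_Wren) = R_f + β × MRP = 3.4895% + 1.6182 × 8.0329% = 16.49%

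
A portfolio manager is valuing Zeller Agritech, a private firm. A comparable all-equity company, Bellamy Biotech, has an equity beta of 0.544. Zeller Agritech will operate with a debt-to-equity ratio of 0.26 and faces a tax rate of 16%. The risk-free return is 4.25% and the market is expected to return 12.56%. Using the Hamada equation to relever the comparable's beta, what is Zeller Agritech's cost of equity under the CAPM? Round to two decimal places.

9.76%

β_L = β_U × [1 + (1 − t)(D/E)] = 0.544 × [1 + (1 − 0.16) × 0.26]
    = 0.544 × [1 + 0.84 × 0.26] = 0.544 × 1.2184 = 0.6628
MRP = 12.56% − 4.25% = 8.31%
E(R) = R_f + β_L × MRP = 4.25% + 0.6628 × 8.31% = 9.76%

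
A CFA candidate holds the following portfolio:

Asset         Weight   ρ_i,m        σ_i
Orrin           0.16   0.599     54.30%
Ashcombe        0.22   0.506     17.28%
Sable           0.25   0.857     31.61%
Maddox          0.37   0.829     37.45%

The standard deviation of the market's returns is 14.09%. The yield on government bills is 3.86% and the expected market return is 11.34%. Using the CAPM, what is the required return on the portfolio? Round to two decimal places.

17.34%

β_Orrin = 0.599 × 54.30% / 14.09% = 2.3084
β_Ashcombe = 0.506 × 17.28% / 14.09% = 0.6206
β_Sable = 0.857 × 31.61% / 14.09% = 1.9226
β_Maddox = 0.829 × 37.45% / 14.09% = 2.2034
β_P = Σ w_i β_i = 0.16×2.3084 + 0.22×0.6206 + 0.25×1.9226 + 0.37×2.2034 = 1.8018
MRP = 11.34% − 3.86% = 7.48%
E(R_P) = R_f + β_P × MRP = 3.86% + 1.8018 × 7.48% = 17.34%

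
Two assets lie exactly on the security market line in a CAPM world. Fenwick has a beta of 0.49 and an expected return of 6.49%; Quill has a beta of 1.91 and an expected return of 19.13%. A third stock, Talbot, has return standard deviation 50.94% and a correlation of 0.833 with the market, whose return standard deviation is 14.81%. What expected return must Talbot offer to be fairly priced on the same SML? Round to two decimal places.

27.63%

MRP = (19.13% − 6.49%) / (1.91 − 0.49) = 8.9014%
R_f = 6.49% − 0.49 × 8.9014% = 2.1283%
β_Talbot = ρ·σ_i/σ_m = 0.833 × 50.94 / 14.81 = 2.8652
E(R_Talbot) = R_f + β × MRP = 2.1283% + 2.8652 × 8.9014% = 27.63%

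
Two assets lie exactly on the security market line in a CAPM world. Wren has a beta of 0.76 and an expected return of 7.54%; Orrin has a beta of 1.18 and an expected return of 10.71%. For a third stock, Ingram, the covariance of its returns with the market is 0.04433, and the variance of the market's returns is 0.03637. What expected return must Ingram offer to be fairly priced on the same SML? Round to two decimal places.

11.00%

MRP = (10.71% − 7.54%) / (1.18 − 0.76) = 7.5476%
R_f = 7.54% − 0.76 × 7.5476% = 1.8038%
β_Ingram = Cov / Var(R_m) = 0.04433 / 0.03637 = 1.2189
E(R_Ingram) = R_f + β × MRP = 1.8038% + 1.2189 × 7.5476% = 11.00%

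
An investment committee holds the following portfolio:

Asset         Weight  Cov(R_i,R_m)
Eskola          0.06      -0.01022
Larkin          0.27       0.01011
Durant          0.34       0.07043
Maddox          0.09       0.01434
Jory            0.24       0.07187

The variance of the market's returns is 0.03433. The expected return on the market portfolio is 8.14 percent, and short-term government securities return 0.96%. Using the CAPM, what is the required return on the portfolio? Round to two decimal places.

β_Eskola = -0.01022 / 0.03433 = -0.2977
β_Larkin = 0.01011 / 0.03433 = 0.2945
β_Durant = 0.07043 / 0.03433 = 2.0516
β_Maddox = 0.01434 / 0.03433 = 0.4177
β_Jory = 0.07187 / 0.03433 = 2.0935
β_P = Σ w_i β_i = 0.06×-0.2977 + 0.27×0.2945 + 0.34×2.0516 + 0.09×0.4177 + 0.24×2.0935 = 1.2992
MRP = 8.14% − 0.96% = 7.18%
E(R_P) = R_f + β_P × MRP = 0.96% + 1.2992 × 7.18% = 10.29%

10.29%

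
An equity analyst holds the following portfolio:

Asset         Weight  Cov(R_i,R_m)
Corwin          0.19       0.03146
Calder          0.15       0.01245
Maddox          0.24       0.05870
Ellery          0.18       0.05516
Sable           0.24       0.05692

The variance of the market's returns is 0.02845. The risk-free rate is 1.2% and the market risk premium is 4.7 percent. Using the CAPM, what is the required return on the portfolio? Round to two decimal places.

8.72%

β_Corwin = 0.03146 / 0.02845 = 1.1058
β_Calder = 0.01245 / 0.02845 = 0.4376
β_Maddox = 0.05870 / 0.02845 = 2.0633
β_Ellery = 0.05516 / 0.02845 = 1.9388
β_Sable = 0.05692 / 0.02845 = 2.0007
β_P = Σ w_i β_i = 0.19×1.1058 + 0.15×0.4376 + 0.24×2.0633 + 0.18×1.9388 + 0.24×2.0007 = 1.6001
E(R_P) = R_f + β_P × MRP = 1.2% + 1.6001 × 4.7% = 8.72%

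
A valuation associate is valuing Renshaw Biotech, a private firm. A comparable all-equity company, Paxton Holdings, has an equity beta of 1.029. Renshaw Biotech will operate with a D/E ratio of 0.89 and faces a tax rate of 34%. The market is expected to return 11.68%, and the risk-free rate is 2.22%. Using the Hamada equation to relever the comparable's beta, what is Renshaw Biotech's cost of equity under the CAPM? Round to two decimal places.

17.67%

β_L = β_U × [1 + (1 − t)(D/E)] = 1.029 × [1 + (1 − 0.34) × 0.89]
    = 1.029 × [1 + 0.66 × 0.89] = 1.029 × 1.5874 = 1.6334
MRP = 11.68% − 2.22% = 9.46%
E(R) = R_f + β_L × MRP = 2.22% + 1.6334 × 9.46% = 17.67%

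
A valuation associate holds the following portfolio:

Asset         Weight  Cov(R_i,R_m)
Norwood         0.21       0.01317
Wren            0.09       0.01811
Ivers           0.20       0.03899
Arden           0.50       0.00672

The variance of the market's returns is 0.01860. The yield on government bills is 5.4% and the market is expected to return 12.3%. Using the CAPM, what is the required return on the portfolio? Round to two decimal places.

β_Norwood = 0.01317 / 0.01860 = 0.7081
β_Wren = 0.01811 / 0.01860 = 0.9737
β_Ivers = 0.03899 / 0.01860 = 2.0962
β_Arden = 0.00672 / 0.01860 = 0.3613
β_P = Σ w_i β_i = 0.21×0.7081 + 0.09×0.9737 + 0.20×2.0962 + 0.50×0.3613 = 0.8362
MRP = 12.3% − 5.4% = 6.90%
E(R_P) = R_f + β_P × MRP = 5.4% + 0.8362 × 6.9% = 11.17%

11.17%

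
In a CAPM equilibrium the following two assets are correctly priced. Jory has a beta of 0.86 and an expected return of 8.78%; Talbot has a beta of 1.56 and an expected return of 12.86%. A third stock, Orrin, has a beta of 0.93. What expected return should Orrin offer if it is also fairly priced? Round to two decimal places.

9.19%

MRP (SML slope) = (12.86% − 8.78%) / (1.56 − 0.86) = 4.08% / 0.70 = 5.8286%
R_f (intercept) = 8.78% − 0.86 × 5.8286% = 3.7674%
E(R_Orrin) = R_f + β × MRP = 3.7674% + 0.93 × 5.8286% = 9.19%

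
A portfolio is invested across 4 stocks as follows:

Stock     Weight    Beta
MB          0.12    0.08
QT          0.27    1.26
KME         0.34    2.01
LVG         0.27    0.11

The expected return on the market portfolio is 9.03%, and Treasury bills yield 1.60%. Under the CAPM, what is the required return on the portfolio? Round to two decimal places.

9.50%

β_P = Σ w_i β_i = 0.12×0.08 + 0.27×1.26 + 0.34×2.01 + 0.27×0.11 = 1.0629
MRP = 9.03% − 1.60% = 7.43%
E(R_P) = R_f + β_P × MRP = 1.60% + 1.0629 × 7.43% = 9.50%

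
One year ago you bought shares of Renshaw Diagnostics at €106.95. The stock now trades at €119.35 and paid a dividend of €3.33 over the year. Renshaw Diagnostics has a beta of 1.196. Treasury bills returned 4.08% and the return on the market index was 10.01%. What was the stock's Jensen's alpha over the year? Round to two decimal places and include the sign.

Realised HPR = (P1 + D1 − P0) / P0 = (119.35 + 3.33 − 106.95) / 106.95 = 15.73 / 106.95 = 14.7078%
MRP = 10.01% − 4.08% = 5.93%
CAPM required = R_f + β·MRP = 4.08% + 1.196 × 5.93% = 11.17228%
α = realised − required = 14.7078% − 11.17228% = +3.54%

+3.54%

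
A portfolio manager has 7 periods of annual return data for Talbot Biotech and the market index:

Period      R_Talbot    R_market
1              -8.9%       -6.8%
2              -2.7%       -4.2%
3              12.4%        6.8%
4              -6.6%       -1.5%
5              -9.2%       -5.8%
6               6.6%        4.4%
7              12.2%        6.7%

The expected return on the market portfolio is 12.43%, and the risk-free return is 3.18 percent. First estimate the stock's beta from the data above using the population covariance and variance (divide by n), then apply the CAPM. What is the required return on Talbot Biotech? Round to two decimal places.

Mean R_i = (-8.9 − 2.7 + 12.4 − 6.6 − 9.2 + 6.6 + 12.2) / 7 = 0.5429%
Mean R_m = (-6.8 − 4.2 + 6.8 − 1.5 − 5.8 + 4.4 + 6.7) / 7 = -0.0571%
Σ(R_i − R̄_i)(R_m − R̄_m) = 330.4371  ⇒  Cov = 330.4371 / 7 = 47.2053
Σ(R_m − R̄_m)² = 210.2371  ⇒  Var(R_m) = 210.2371 / 7 = 30.0339
β = Cov / Var(R_m) = 47.2053 / 30.0339 = 1.5717
MRP = 12.43% − 3.18% = 9.25%
E(R) = R_f + β × MRP = 3.18% + 1.5717 × 9.25% = 17.72%

17.72%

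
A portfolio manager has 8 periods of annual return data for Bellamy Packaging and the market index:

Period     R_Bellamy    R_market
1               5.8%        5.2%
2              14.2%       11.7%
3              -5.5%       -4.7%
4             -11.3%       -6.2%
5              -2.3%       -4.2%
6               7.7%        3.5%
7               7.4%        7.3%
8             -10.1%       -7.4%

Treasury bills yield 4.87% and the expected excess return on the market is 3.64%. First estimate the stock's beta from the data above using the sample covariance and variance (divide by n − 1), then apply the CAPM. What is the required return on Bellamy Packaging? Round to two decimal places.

Mean R_i = (5.8 + 14.2 − 5.5 − 11.3 − 2.3 + 7.7 + 7.4 − 10.1) / 8 = 0.7375%
Mean R_m = (5.2 + 11.7 − 4.7 − 6.2 − 4.2 + 3.5 + 7.3 − 7.4) / 8 = 0.6500%
Σ(R_i − R̄_i)(R_m − R̄_m) = 453.7450  ⇒  Cov = 453.7450 / 7 = 64.8207
Σ(R_m − R̄_m)² = 359.0200  ⇒  Var(R_m) = 359.0200 / 7 = 51.2886
β = Cov / Var(R_m) = 64.8207 / 51.2886 = 1.2638
E(R) = R_f + β × MRP = 4.87% + 1.2638 × 3.64% = 9.47%

9.47%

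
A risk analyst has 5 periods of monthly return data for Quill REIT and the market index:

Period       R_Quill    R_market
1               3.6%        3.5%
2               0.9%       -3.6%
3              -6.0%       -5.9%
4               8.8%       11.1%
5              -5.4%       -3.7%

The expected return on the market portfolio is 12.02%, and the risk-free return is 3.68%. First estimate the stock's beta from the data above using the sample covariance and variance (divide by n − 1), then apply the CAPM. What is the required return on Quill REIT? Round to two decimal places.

Mean R_i = (3.6 + 0.9 − 6.0 + 8.8 − 5.4) / 5 = 0.3800%
Mean R_m = (3.5 − 3.6 − 5.9 + 11.1 − 3.7) / 5 = 0.2800%
Σ(R_i − R̄_i)(R_m − R̄_m) = 161.8880  ⇒  Cov = 161.8880 / 4 = 40.4720
Σ(R_m − R̄_m)² = 196.5280  ⇒  Var(R_m) = 196.5280 / 4 = 49.1320
β = Cov / Var(R_m) = 40.4720 / 49.1320 = 0.8237
MRP = 12.02% − 3.68% = 8.34%
E(R) = R_f + β × MRP = 3.68% + 0.8237 × 8.34% = 10.55%

10.55%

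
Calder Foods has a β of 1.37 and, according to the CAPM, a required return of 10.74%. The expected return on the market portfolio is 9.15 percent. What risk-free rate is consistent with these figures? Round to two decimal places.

E(R) = R_f + β(E(R_m) − R_f) = R_f(1 − β) + β·E(R_m)
10.74% = R_f × (1 − 1.37) + 1.37 × 9.15%
10.74% = R_f × -0.37 + 12.5355%
R_f = (10.74% − 12.5355%) / -0.37 = 4.85%

4.85%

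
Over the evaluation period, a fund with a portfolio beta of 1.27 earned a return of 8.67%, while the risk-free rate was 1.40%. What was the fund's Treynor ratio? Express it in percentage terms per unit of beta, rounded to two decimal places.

Treynor = (R_P − R_f) / β_P = (8.67% − 1.40%) / 1.2700 = 7.27% / 1.2700 = 5.72%

5.72%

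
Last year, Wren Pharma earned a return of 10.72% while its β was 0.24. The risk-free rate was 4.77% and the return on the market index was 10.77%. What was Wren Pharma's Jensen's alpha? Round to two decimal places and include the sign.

+4.51%

Market excess return = 10.77% − 4.77% = 6.00%
CAPM benchmark = R_f + β(R_m − R_f) = 4.77% + 0.24 × 6.00% = 6.2100%
α = actual − benchmark = 10.72% − 6.2100% = +4.51%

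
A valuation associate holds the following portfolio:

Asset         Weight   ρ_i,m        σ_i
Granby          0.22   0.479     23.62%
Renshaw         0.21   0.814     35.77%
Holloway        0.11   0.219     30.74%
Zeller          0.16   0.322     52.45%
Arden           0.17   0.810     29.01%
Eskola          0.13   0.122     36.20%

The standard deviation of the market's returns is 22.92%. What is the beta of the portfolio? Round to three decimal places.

0.725

β_Granby = 0.479 × 23.62% / 22.92% = 0.4936
β_Renshaw = 0.814 × 35.77% / 22.92% = 1.2704
β_Holloway = 0.219 × 30.74% / 22.92% = 0.2937
β_Zeller = 0.322 × 52.45% / 22.92% = 0.7369
β_Arden = 0.810 × 29.01% / 22.92% = 1.0252
β_Eskola = 0.122 × 36.20% / 22.92% = 0.1927
β_P = Σ w_i β_i = 0.22×0.4936 + 0.21×1.2704 + 0.11×0.2937 + 0.16×0.7369 + 0.17×1.0252 + 0.13×0.1927 = 0.7249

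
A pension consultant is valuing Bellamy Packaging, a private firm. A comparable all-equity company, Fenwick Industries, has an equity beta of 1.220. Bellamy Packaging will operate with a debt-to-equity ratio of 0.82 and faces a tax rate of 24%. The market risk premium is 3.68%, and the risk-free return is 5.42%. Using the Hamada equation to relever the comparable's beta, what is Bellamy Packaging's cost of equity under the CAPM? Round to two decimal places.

12.71%

β_L = β_U × [1 + (1 − t)(D/E)] = 1.220 × [1 + (1 − 0.24) × 0.82]
    = 1.220 × [1 + 0.76 × 0.82] = 1.220 × 1.6232 = 1.9803
E(R) = R_f + β_L × MRP = 5.42% + 1.9803 × 3.68% = 12.71%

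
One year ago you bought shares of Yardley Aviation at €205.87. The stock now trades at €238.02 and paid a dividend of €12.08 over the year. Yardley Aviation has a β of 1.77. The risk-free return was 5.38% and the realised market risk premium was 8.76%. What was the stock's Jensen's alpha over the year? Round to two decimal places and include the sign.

Realised HPR = (P1 + D1 − P0) / P0 = (238.02 + 12.08 − 205.87) / 205.87 = 44.23 / 205.87 = 21.4844%
CAPM required = R_f + β·MRP = 5.38% + 1.77 × 8.76% = 20.8852%
α = realised − required = 21.4844% − 20.8852% = +0.60%

+0.60%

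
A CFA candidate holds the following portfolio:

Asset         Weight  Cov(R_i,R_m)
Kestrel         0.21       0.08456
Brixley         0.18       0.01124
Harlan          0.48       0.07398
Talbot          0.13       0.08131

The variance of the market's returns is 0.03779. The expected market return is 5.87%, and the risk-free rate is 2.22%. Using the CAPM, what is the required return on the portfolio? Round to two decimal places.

8.58%

β_Kestrel = 0.08456 / 0.03779 = 2.2376
β_Brixley = 0.01124 / 0.03779 = 0.2974
β_Harlan = 0.07398 / 0.03779 = 1.9577
β_Talbot = 0.08131 / 0.03779 = 2.1516
β_P = Σ w_i β_i = 0.21×2.2376 + 0.18×0.2974 + 0.48×1.9577 + 0.13×2.1516 = 1.7428
MRP = 5.87% − 2.22% = 3.65%
E(R_P) = R_f + β_P × MRP = 2.22% + 1.7428 × 3.65% = 8.58%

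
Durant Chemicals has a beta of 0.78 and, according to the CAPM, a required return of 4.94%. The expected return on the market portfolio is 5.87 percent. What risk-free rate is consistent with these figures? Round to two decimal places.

1.64%

E(R) = R_f + β(E(R_m) − R_f) = R_f(1 − β) + β·E(R_m)
4.94% = R_f × (1 − 0.78) + 0.78 × 5.87%
4.94% = R_f × 0.22 + 4.5786%
R_f = (4.94% − 4.5786%) / 0.22 = 1.64%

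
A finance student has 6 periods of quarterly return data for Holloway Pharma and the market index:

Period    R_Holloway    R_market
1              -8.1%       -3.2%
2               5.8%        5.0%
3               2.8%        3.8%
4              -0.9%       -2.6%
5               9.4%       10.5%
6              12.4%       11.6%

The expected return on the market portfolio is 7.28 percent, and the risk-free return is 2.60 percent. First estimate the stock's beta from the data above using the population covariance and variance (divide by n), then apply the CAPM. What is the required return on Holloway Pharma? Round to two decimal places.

Mean R_i = (-8.1 + 5.8 + 2.8 − 0.9 + 9.4 + 12.4) / 6 = 3.5667%
Mean R_m = (-3.2 + 5.0 + 3.8 − 2.6 + 10.5 + 11.6) / 6 = 4.1833%
Σ(R_i − R̄_i)(R_m − R̄_m) = 220.9167  ⇒  Cov = 220.9167 / 6 = 36.8195
Σ(R_m − R̄_m)² = 196.2483  ⇒  Var(R_m) = 196.2483 / 6 = 32.7081
β = Cov / Var(R_m) = 36.8195 / 32.7081 = 1.1257
MRP = 7.28% − 2.60% = 4.68%
E(R) = R_f + β × MRP = 2.60% + 1.1257 × 4.68% = 7.87%

7.87%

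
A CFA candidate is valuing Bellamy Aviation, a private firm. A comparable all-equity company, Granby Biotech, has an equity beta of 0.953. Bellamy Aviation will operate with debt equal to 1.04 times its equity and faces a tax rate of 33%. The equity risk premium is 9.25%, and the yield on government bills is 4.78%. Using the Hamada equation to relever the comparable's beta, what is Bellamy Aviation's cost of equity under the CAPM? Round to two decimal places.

β_L = β_U × [1 + (1 − t)(D/E)] = 0.953 × [1 + (1 − 0.33) × 1.04]
    = 0.953 × [1 + 0.67 × 1.04] = 0.953 × 1.6968 = 1.6171
E(R) = R_f + β_L × MRP = 4.78% + 1.6171 × 9.25% = 19.74%

19.74%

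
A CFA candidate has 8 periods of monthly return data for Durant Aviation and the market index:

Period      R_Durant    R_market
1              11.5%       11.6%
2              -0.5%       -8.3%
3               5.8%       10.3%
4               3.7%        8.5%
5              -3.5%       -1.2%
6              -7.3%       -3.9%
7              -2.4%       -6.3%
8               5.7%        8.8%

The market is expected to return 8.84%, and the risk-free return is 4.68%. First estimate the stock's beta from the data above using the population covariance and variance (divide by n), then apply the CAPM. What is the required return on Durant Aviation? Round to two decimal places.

Mean R_i = (11.5 − 0.5 + 5.8 + 3.7 − 3.5 − 7.3 − 2.4 + 5.7) / 8 = 1.6250%
Mean R_m = (11.6 − 8.3 + 10.3 + 8.5 − 1.2 − 3.9 − 6.3 + 8.8) / 8 = 2.4375%
Σ(R_i − R̄_i)(R_m − R̄_m) = 295.0025  ⇒  Cov = 295.0025 / 8 = 36.8753
Σ(R_m − R̄_m)² = 468.0388  ⇒  Var(R_m) = 468.0388 / 8 = 58.5049
β = Cov / Var(R_m) = 36.8753 / 58.5049 = 0.6303
MRP = 8.84% − 4.68% = 4.16%
E(R) = R_f + β × MRP = 4.68% + 0.6303 × 4.16% = 7.30%

7.30%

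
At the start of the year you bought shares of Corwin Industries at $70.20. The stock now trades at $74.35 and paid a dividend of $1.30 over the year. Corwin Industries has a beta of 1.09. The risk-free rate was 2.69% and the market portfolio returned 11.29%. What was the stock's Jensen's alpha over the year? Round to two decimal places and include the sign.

-4.30%

Realised HPR = (P1 + D1 − P0) / P0 = (74.35 + 1.30 − 70.20) / 70.20 = 5.45 / 70.20 = 7.7635%
MRP = 11.29% − 2.69% = 8.60%
CAPM required = R_f + β·MRP = 2.69% + 1.09 × 8.60% = 12.0640%
α = realised − required = 7.7635% − 12.0640% = -4.30%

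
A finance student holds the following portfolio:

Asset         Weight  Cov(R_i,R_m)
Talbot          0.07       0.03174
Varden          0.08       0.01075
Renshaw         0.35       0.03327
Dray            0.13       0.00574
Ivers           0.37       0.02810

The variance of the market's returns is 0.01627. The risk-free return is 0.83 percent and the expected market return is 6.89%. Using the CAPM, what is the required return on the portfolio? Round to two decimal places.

β_Talbot = 0.03174 / 0.01627 = 1.9508
β_Varden = 0.01075 / 0.01627 = 0.6607
β_Renshaw = 0.03327 / 0.01627 = 2.0449
β_Dray = 0.00574 / 0.01627 = 0.3528
β_Ivers = 0.02810 / 0.01627 = 1.7271
β_P = Σ w_i β_i = 0.07×1.9508 + 0.08×0.6607 + 0.35×2.0449 + 0.13×0.3528 + 0.37×1.7271 = 1.5900
MRP = 6.89% − 0.83% = 6.06%
E(R_P) = R_f + β_P × MRP = 0.83% + 1.5900 × 6.06% = 10.47%

10.47%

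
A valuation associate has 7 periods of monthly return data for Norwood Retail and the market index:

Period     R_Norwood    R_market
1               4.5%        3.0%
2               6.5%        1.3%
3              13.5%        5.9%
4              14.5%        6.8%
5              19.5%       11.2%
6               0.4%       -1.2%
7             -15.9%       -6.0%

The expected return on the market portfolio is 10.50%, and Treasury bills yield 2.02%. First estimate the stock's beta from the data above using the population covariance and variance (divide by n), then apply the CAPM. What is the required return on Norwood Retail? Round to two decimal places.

19.04%

Mean R_i = (4.5 + 6.5 + 13.5 + 14.5 + 19.5 + 0.4 − 15.9) / 7 = 6.1429%
Mean R_m = (3.0 + 1.3 + 5.9 + 6.8 + 11.2 − 1.2 − 6.0) / 7 = 3.0000%
Σ(R_i − R̄_i)(R_m − R̄_m) = 384.5200  ⇒  Cov = 384.5200 / 7 = 54.9314
Σ(R_m − R̄_m)² = 191.6200  ⇒  Var(R_m) = 191.6200 / 7 = 27.3743
β = Cov / Var(R_m) = 54.9314 / 27.3743 = 2.0067
MRP = 10.50% − 2.02% = 8.48%
E(R) = R_f + β × MRP = 2.02% + 2.0067 × 8.48% = 19.04%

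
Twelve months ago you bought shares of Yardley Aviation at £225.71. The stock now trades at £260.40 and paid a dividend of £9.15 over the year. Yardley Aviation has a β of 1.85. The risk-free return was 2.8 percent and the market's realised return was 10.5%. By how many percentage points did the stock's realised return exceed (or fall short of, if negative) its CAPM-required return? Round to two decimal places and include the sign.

+2.38%

Realised HPR = (P1 + D1 − P0) / P0 = (260.40 + 9.15 − 225.71) / 225.71 = 43.84 / 225.71 = 19.4232%
MRP = 10.5% − 2.8% = 7.70%
CAPM required = R_f + β·MRP = 2.8% + 1.85 × 7.7% = 17.0450%
α = realised − required = 19.4232% − 17.0450% = +2.38%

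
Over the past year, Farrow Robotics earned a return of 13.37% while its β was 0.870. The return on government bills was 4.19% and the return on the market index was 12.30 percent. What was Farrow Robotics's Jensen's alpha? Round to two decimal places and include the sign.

+2.12%

Market excess return = 12.30% − 4.19% = 8.11%
CAPM benchmark = R_f + β(R_m − R_f) = 4.19% + 0.870 × 8.11% = 11.24570%
α = actual − benchmark = 13.37% − 11.24570% = +2.12%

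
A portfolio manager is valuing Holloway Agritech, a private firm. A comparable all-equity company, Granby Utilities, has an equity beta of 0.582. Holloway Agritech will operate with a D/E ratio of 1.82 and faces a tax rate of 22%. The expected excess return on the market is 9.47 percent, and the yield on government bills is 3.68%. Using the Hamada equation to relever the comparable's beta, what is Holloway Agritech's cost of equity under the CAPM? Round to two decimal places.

β_L = β_U × [1 + (1 − t)(D/E)] = 0.582 × [1 + (1 − 0.22) × 1.82]
    = 0.582 × [1 + 0.78 × 1.82] = 0.582 × 2.4196 = 1.4082
E(R) = R_f + β_L × MRP = 3.68% + 1.4082 × 9.47% = 17.02%

17.02%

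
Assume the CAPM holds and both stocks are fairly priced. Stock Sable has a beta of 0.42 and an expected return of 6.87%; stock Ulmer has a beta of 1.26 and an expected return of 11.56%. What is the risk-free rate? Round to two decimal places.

Both satisfy E(R) = R_f + β·MRP, so the slope of the SML is
MRP = (11.56% − 6.87%) / (1.26 − 0.42) = 4.69% / 0.84 = 5.5833%
R_f = E(R_Sable) − β_Sable·MRP = 6.87% − 0.42 × 5.5833% = 4.5250%

4.53%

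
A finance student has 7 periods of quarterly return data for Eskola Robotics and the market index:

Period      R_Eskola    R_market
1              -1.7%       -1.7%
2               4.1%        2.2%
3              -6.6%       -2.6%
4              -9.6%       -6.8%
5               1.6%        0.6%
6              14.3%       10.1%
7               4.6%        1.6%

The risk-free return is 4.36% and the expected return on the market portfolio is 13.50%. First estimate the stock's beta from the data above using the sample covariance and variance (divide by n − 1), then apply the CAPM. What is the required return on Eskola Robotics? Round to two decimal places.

17.95%

Mean R_i = (-1.7 + 4.1 − 6.6 − 9.6 + 1.6 + 14.3 + 4.6) / 7 = 0.9571%
Mean R_m = (-1.7 + 2.2 − 2.6 − 6.8 + 0.6 + 10.1 + 1.6) / 7 = 0.4857%
Σ(R_i − R̄_i)(R_m − R̄_m) = 243.8457  ⇒  Cov = 243.8457 / 6 = 40.6410
Σ(R_m − R̄_m)² = 164.0086  ⇒  Var(R_m) = 164.0086 / 6 = 27.3348
β = Cov / Var(R_m) = 40.6410 / 27.3348 = 1.4868
MRP = 13.50% − 4.36% = 9.14%
E(R) = R_f + β × MRP = 4.36% + 1.4868 × 9.14% = 17.95%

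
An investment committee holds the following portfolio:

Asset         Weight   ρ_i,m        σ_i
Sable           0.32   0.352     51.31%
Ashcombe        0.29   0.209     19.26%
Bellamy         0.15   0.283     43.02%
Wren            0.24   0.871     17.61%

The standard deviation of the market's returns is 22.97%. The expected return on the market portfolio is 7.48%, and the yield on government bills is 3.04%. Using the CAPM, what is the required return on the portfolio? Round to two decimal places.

5.45%

β_Sable = 0.352 × 51.31% / 22.97% = 0.7863
β_Ashcombe = 0.209 × 19.26% / 22.97% = 0.1752
β_Bellamy = 0.283 × 43.02% / 22.97% = 0.5300
β_Wren = 0.871 × 17.61% / 22.97% = 0.6678
β_P = Σ w_i β_i = 0.32×0.7863 + 0.29×0.1752 + 0.15×0.5300 + 0.24×0.6678 = 0.5422
MRP = 7.48% − 3.04% = 4.44%
E(R_P) = R_f + β_P × MRP = 3.04% + 0.5422 × 4.44% = 5.45%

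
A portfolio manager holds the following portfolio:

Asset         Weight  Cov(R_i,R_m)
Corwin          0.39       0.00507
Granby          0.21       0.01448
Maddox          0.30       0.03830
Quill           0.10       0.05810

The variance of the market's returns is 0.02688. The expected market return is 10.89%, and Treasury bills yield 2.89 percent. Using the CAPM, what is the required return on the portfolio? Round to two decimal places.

β_Corwin = 0.00507 / 0.02688 = 0.1886
β_Granby = 0.01448 / 0.02688 = 0.5387
β_Maddox = 0.03830 / 0.02688 = 1.4249
β_Quill = 0.05810 / 0.02688 = 2.1615
β_P = Σ w_i β_i = 0.39×0.1886 + 0.21×0.5387 + 0.30×1.4249 + 0.10×2.1615 = 0.8303
MRP = 10.89% − 2.89% = 8.00%
E(R_P) = R_f + β_P × MRP = 2.89% + 0.8303 × 8.00% = 9.53%

9.53%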